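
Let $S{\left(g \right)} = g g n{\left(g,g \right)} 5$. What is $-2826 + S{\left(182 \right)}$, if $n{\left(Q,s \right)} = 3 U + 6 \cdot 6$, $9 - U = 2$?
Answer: $9437514$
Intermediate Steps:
$U = 7$ ($U = 9 - 2 = 7$)
$n{\left(Q,s \right)} = 57$ ($n{\left(Q,s \right)} = 3 \cdot 7 + 6 \cdot 6 = 21 + 36 = 57$)
$S{\left(g \right)} = 285 g^{2}$ ($S{\left(g \right)} = g g 57 \cdot 5 = g 57 g 5 = 57 g^{2} \cdot 5 = 285 g^{2}$)
$-2826 + S{\left(182 \right)} = -2826 + 285 \cdot 182^{2} = -2826 + 285 \cdot 33124 = -2826 + 9440340 = 9437514$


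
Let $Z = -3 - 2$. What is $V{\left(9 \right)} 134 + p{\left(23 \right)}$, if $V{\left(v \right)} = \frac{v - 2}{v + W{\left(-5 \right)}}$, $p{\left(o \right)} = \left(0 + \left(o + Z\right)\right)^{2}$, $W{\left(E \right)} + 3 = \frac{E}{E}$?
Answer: $458$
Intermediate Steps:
$Z = -5$
$W{\left(E \right)} = -2$ ($W{\left(E \right)} = -3 + \frac{E}{E} = -3 + 1 = -2$)
$p{\left(o \right)} = \left(-5 + o\right)^{2}$ ($p{\left(o \right)} = \left(0 + \left(o - 5\right)\right)^{2} = \left(0 + \left(-5 + o\right)\right)^{2} = \left(-5 + o\right)^{2}$)
$V{\left(v \right)} = 1$ ($V{\left(v \right)} = \frac{v - 2}{v - 2} = \frac{-2 + v}{-2 + v} = 1$)
$V{\left(9 \right)} 134 + p{\left(23 \right)} = 1 \cdot 134 + \left(-5 + 23\right)^{2} = 134 + 18^{2} = 134 + 324 = 458$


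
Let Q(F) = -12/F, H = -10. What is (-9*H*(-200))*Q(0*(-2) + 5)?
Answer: 43200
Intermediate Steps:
(-9*H*(-200))*Q(0*(-2) + 5) = (-9*(-10)*(-200))*(-12/(0*(-2) + 5)) = (90*(-200))*(-12/(0 + 5)) = -(-216000)/5 = -18000*(-12/5) = 43200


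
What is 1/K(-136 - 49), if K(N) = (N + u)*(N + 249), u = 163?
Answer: -1/1408 ≈ -0.00071023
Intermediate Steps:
K(N) = (163 + N)*(249 + N) (K(N) = (N + 163)*(N + 249) = (163 + N)*(249 + N))
1/K(-136 - 49) = 1/(40587 + (-136 - 49)² + 412*(-136 - 49)) = 1/(40587 + (-185)² + 412*(-185)) = 1/(40587 + 34225 - 76220) = 1/(-1408) = -1/1408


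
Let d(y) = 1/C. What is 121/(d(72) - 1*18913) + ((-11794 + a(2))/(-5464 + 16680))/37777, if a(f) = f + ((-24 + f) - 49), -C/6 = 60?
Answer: -1685221907693/262262241509872 ≈ -0.0064257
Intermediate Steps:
C = -360 (C = -6*60 = -360)
a(f) = -73 + 2*f (a(f) = f + (-73 + f) = -73 + 2*f)
d(y) = -1/360 (d(y) = 1/(-360) = -1/360)
121/(d(72) - 1*18913) + ((-11794 + a(2))/(-5464 + 16680))/37777 = 121/(-1/360 - 1*18913) + ((-11794 + (-73 + 2*2))/(-5464 + 16680))/37777 = 121/(-1/360 - 18913) + ((-11794 + (-73 + 4))/11216)*(1/37777) = 121/(-6808681/360) + ((-11794 - 69)*(1/11216))*(1/37777) = 121*(-360/6808681) - 11863*1/11216*(1/37777) = -3960/618971 - 11863/11216*1/37777 = -3960/618971 - 11863/423706832 = -1685221907693/262262241509872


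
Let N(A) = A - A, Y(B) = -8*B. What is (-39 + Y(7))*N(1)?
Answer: 0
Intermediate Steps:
N(A) = 0
(-39 + Y(7))*N(1) = (-39 - 8*7)*0 = (-39 - 56)*0 = -95*0 = 0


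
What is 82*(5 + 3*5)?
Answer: 1640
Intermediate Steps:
82*(5 + 3*5) = 82*(5 + 15) = 82*20 = 1640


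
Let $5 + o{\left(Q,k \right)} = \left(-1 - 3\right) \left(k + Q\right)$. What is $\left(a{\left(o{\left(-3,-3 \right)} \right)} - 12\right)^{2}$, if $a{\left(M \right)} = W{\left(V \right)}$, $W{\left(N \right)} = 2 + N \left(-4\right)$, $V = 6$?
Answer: $1156$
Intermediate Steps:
$o{\left(Q,k \right)} = -5 - 4 Q - 4 k$ ($o{\left(Q,k \right)} = -5 + \left(-1 - 3\right) \left(k + Q\right) = -5 - 4 \left(Q + k\right) = -5 - \left(4 Q + 4 k\right) = -5 - 4 Q - 4 k$)
$W{\left(N \right)} = 2 - 4 N$
$a{\left(M \right)} = -22$ ($a{\left(M \right)} = 2 - 24 = -22$)
$\left(a{\left(o{\left(-3,-3 \right)} \right)} - 12\right)^{2} = \left(-22 - 12\right)^{2} = \left(-34\right)^{2} = 1156$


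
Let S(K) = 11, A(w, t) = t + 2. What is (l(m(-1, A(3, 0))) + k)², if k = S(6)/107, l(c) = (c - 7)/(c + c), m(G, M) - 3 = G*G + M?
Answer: 625/1648656 ≈ 0.00037910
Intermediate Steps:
A(w, t) = 2 + t
m(G, M) = 3 + M + G² (m(G, M) = 3 + (G*G + M) = 3 + (G² + M) = 3 + (M + G²) = 3 + M + G²)
l(c) = (-7 + c)/(2*c) (l(c) = (-7 + c)/((2*c)) = (-7 + c)*(1/(2*c)) = (-7 + c)/(2*c))
k = 11/107 ≈ 0.10280
(l(m(-1, A(3, 0))) + k)² = ((-7 + (3 + (2 + 0) + (-1)²))/(2*(3 + (2 + 0) + (-1)²)) + 11/107)² = ((-7 + (3 + 2 + 1))/(2*(3 + 2 + 1)) + 11/107)² = ((½)*(-7 + 6)/6 + 11/107)² = ((½)*(⅙)*(-1) + 11/107)² = (-1/12 + 11/107)² = (25/1284)² = 625/1648656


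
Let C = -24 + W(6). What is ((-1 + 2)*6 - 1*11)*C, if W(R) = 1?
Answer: 115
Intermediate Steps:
C = -23 (C = -24 + 1 = -23)
((-1 + 2)*6 - 1*11)*C = ((-1 + 2)*6 - 1*11)*(-23) = (1*6 - 11)*(-23) = (6 - 11)*(-23) = -5*(-23) = 115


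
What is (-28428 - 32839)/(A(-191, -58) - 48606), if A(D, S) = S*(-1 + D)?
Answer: 61267/37470 ≈ 1.6351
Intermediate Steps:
(-28428 - 32839)/(A(-191, -58) - 48606) = (-28428 - 32839)/(-58*(-1 - 191) - 48606) = -61267/(-58*(-192) - 48606) = -61267/(11136 - 48606) = -61267/(-37470) = -61267*(-1/37470) = 61267/37470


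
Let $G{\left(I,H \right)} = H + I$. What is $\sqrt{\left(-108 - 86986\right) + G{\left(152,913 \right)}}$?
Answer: $i \sqrt{86029} \approx 293.31 i$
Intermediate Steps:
$\sqrt{\left(-108 - 86986\right) + G{\left(152,913 \right)}} = \sqrt{\left(-108 - 86986\right) + \left(913 + 152\right)} = \sqrt{\left(-108 - 86986\right) + 1065} = \sqrt{-87094 + 1065} = \sqrt{-86029} = i \sqrt{86029}$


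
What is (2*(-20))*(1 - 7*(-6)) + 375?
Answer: -1345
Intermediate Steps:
(2*(-20))*(1 - 7*(-6)) + 375 = -40*(1 + 42) + 375 = -40*43 + 375 = -1720 + 375 = -1345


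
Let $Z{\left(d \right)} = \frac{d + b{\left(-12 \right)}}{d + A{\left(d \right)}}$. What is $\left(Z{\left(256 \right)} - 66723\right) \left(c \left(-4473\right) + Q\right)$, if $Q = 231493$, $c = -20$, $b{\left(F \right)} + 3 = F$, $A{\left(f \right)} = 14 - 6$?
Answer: $- \frac{5653468663343}{264} \approx -2.1415 \cdot 10^{10}$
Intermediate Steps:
$A{\left(f \right)} = 8$ ($A{\left(f \right)} = 14 - 6 = 8$)
$b{\left(F \right)} = -3 + F$
$Z{\left(d \right)} = \frac{-15 + d}{8 + d}$ ($Z{\left(d \right)} = \frac{d - 15}{d + 8} = \frac{d - 15}{8 + d} = \frac{-15 + d}{8 + d}$)
$\left(Z{\left(256 \right)} - 66723\right) \left(c \left(-4473\right) + Q\right) = \left(\frac{-15 + 256}{8 + 256} - 66723\right) \left(\left(-20\right) \left(-4473\right) + 231493\right) = \left(\frac{1}{264} \cdot 241 - 66723\right) \left(89460 + 231493\right) = \left(\frac{1}{264} \cdot 241 - 66723\right) 320953 = \left(\frac{241}{264} - 66723\right) 320953 = \left(- \frac{17614631}{264}\right) 320953 = - \frac{5653468663343}{264}$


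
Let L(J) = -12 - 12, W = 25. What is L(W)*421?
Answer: -10104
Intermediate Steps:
L(J) = -24
L(W)*421 = -24*421 = -10104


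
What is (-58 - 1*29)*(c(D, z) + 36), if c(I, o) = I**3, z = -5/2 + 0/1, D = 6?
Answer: -21924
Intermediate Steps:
z = -5/2 (z = -5*1/2 + 0*1 = -5/2 + 0 = -5/2 ≈ -2.5000)
(-58 - 1*29)*(c(D, z) + 36) = (-58 - 1*29)*(6**3 + 36) = (-58 - 29)*(216 + 36) = -87*252 = -21924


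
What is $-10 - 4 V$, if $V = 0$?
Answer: $-10$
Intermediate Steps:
$-10 - 4 V = -10 - 0 = -10 + 0 = -10$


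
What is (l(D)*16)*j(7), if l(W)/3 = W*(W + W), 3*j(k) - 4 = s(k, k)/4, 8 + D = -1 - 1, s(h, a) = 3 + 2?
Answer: 16800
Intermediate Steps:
s(h, a) = 5
D = -10 (D = -8 + (-1 - 1) = -8 - 2 = -10)
j(k) = 7/4 (j(k) = 4/3 + (5/4)/3 = 4/3 + (5*(¼))/3 = 4/3 + (⅓)*(5/4) = 4/3 + 5/12 = 7/4)
l(W) = 6*W² (l(W) = 3*(W*(W + W)) = 3*(W*(2*W)) = 3*(2*W²) = 6*W²)
(l(D)*16)*j(7) = ((6*(-10)²)*16)*(7/4) = ((6*100)*16)*(7/4) = (600*16)*(7/4) = 9600*(7/4) = 16800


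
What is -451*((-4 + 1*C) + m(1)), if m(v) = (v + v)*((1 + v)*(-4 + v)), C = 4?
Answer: 5412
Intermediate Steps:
m(v) = 2*v*(1 + v)*(-4 + v) (m(v) = (2*v)*((1 + v)*(-4 + v)) = 2*v*(1 + v)*(-4 + v))
-451*((-4 + 1*C) + m(1)) = -451*((-4 + 1*4) + 2*1*(-4 + 1² - 3*1)) = -451*((-4 + 4) + 2*1*(-4 + 1 - 3)) = -451*(0 + 2*1*(-6)) = -451*(0 - 12) = -451*(-12) = 5412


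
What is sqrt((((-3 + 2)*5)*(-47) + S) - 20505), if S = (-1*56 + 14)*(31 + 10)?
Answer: 2*I*sqrt(5498) ≈ 148.3*I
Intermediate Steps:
S = -1722 (S = (-56 + 14)*41 = -42*41 = -1722)
sqrt((((-3 + 2)*5)*(-47) + S) - 20505) = sqrt((((-3 + 2)*5)*(-47) - 1722) - 20505) = sqrt((-1*5*(-47) - 1722) - 20505) = sqrt((-5*(-47) - 1722) - 20505) = sqrt((235 - 1722) - 20505) = sqrt(-1487 - 20505) = sqrt(-21992) = 2*I*sqrt(5498)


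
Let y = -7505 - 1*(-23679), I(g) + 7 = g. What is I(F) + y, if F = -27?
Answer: 16140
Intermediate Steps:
I(g) = -7 + g
y = 16174 (y = -7505 + 23679 = 16174)
I(F) + y = (-7 - 27) + 16174 = -34 + 16174 = 16140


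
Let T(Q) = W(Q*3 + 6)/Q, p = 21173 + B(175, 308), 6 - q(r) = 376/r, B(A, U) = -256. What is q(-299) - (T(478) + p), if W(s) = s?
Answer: -1494446387/71461 ≈ -20913.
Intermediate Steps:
q(r) = 6 - 376/r
p = 20917 (p = 21173 - 256 = 20917)
T(Q) = (6 + 3*Q)/Q (T(Q) = (Q*3 + 6)/Q = (3*Q + 6)/Q = (6 + 3*Q)/Q)
q(-299) - (T(478) + p) = (6 - 376/(-299)) - ((3 + 6/478) + 20917) = (6 - 376*(-1/299)) - ((3 + 6*(1/478)) + 20917) = (6 + 376/299) - ((3 + 3/239) + 20917) = 2170/299 - (720/239 + 20917) = 2170/299 - 1*4999883/239 = 2170/299 - 4999883/239 = -1494446387/71461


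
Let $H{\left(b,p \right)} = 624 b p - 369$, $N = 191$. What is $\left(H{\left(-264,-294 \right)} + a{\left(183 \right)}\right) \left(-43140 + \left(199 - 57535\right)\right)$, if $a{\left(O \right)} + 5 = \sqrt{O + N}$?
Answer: $-4866254636760 - 100476 \sqrt{374} \approx -4.8663 \cdot 10^{12}$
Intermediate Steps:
$H{\left(b,p \right)} = -369 + 624 b p$ ($H{\left(b,p \right)} = 624 b p - 369 = -369 + 624 b p$)
$a{\left(O \right)} = -5 + \sqrt{191 + O}$ ($a{\left(O \right)} = -5 + \sqrt{O + 191} = -5 + \sqrt{191 + O}$)
$\left(H{\left(-264,-294 \right)} + a{\left(183 \right)}\right) \left(-43140 + \left(199 - 57535\right)\right) = \left(\left(-369 + 624 \left(-264\right) \left(-294\right)\right) - \left(5 - \sqrt{191 + 183}\right)\right) \left(-43140 + \left(199 - 57535\right)\right) = \left(\left(-369 + 48432384\right) - \left(5 - \sqrt{374}\right)\right) \left(-43140 + \left(199 - 57535\right)\right) = \left(48432015 - \left(5 - \sqrt{374}\right)\right) \left(-43140 - 57336\right) = \left(48432010 + \sqrt{374}\right) \left(-100476\right) = -4866254636760 - 100476 \sqrt{374}$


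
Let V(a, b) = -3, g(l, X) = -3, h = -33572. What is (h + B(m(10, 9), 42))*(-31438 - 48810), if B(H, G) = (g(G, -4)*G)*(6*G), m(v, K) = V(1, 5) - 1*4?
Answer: 5242120352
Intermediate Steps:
m(v, K) = -7 (m(v, K) = -3 - 1*4 = -3 - 4 = -7)
B(H, G) = -18*G**2 (B(H, G) = (-3*G)*(6*G) = -18*G**2)
(h + B(m(10, 9), 42))*(-31438 - 48810) = (-33572 - 18*42**2)*(-31438 - 48810) = (-33572 - 18*1764)*(-80248) = (-33572 - 31752)*(-80248) = -65324*(-80248) = 5242120352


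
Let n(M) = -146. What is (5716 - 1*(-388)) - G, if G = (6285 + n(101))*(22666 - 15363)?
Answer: -44827013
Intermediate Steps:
G = 44833117 (G = (6285 - 146)*(22666 - 15363) = 6139*7303 = 44833117)
(5716 - 1*(-388)) - G = (5716 - 1*(-388)) - 1*44833117 = (5716 + 388) - 44833117 = 6104 - 44833117 = -44827013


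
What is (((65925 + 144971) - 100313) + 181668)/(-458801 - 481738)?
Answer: -97417/313513 ≈ -0.31073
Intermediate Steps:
(((65925 + 144971) - 100313) + 181668)/(-458801 - 481738) = ((210896 - 100313) + 181668)/(-940539) = (110583 + 181668)*(-1/940539) = 292251*(-1/940539) = -97417/313513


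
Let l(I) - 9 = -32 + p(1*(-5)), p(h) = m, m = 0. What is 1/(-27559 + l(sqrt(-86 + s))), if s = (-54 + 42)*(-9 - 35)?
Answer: -1/27582 ≈ -3.6256e-5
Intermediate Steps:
s = 528 (s = -12*(-44) = 528)
p(h) = 0
l(I) = -23 (l(I) = 9 + (-32 + 0) = 9 - 32 = -23)
1/(-27559 + l(sqrt(-86 + s))) = 1/(-27559 - 23) = 1/(-27582) = -1/27582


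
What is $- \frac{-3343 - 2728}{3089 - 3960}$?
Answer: $- \frac{467}{67} \approx -6.9701$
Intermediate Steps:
$- \frac{-3343 - 2728}{3089 - 3960} = - \frac{-6071}{-871} = - \frac{\left(-6071\right) \left(-1\right)}{871} = \left(-1\right) \frac{467}{67} = - \frac{467}{67}$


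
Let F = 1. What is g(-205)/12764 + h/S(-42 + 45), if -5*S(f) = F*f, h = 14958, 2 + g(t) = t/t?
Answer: -318206521/12764 ≈ -24930.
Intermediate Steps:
g(t) = -1 (g(t) = -2 + t/t = -2 + 1 = -1)
S(f) = -f/5
g(-205)/12764 + h/S(-42 + 45) = -1/12764 + 14958/((-(-42 + 45)/5)) = -1*1/12764 + 14958/((-⅕*3)) = -1/12764 + 14958/(-⅗) = -1/12764 + 14958*(-5/3) = -1/12764 - 24930 = -318206521/12764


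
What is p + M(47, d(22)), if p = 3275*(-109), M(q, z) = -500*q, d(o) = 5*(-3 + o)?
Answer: -380475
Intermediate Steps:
d(o) = -15 + 5*o
p = -356975
p + M(47, d(22)) = -356975 - 500*47 = -356975 - 23500 = -380475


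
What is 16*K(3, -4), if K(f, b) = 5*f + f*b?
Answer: 48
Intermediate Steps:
K(f, b) = 5*f + b*f
16*K(3, -4) = 16*(3*(5 - 4)) = 16*(3*1) = 16*3 = 48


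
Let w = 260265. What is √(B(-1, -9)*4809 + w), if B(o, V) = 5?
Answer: 27*√390 ≈ 533.21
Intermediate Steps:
√(B(-1, -9)*4809 + w) = √(5*4809 + 260265) = √(24045 + 260265) = √284310 = 27*√390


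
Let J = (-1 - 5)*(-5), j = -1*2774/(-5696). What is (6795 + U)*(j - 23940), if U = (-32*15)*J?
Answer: 518506869465/2848 ≈ 1.8206e+8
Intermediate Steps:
j = 1387/2848 (j = -2774*(-1/5696) = 1387/2848 ≈ 0.48701)
J = 30 (J = -6*(-5) = 30)
U = -14400 (U = -32*15*30 = -480*30 = -14400)
(6795 + U)*(j - 23940) = (6795 - 14400)*(1387/2848 - 23940) = -7605*(-68179733/2848) = 518506869465/2848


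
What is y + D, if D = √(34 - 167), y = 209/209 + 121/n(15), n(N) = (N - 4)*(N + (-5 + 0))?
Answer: 21/10 + I*√133 ≈ 2.1 + 11.533*I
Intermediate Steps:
n(N) = (-5 + N)*(-4 + N) (n(N) = (-4 + N)*(N - 5) = (-4 + N)*(-5 + N) = (-5 + N)*(-4 + N))
y = 21/10 (y = 209/209 + 121/(20 + 15² - 9*15) = 209*(1/209) + 121/(20 + 225 - 135) = 1 + 121/110 = 1 + 121*(1/110) = 1 + 11/10 = 21/10 ≈ 2.1000)
D = I*√133 (D = √(-133) = I*√133 ≈ 11.533*I)
y + D = 21/10 + I*√133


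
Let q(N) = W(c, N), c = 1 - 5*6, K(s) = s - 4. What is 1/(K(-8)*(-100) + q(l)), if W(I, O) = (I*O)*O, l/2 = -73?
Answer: -1/616964 ≈ -1.6208e-6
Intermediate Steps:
l = -146 (l = 2*(-73) = -146)
K(s) = -4 + s
c = -29 (c = 1 - 30 = -29)
W(I, O) = I*O²
q(N) = -29*N²
1/(K(-8)*(-100) + q(l)) = 1/((-4 - 8)*(-100) - 29*(-146)²) = 1/(-12*(-100) - 29*21316) = 1/(1200 - 618164) = 1/(-616964) = -1/616964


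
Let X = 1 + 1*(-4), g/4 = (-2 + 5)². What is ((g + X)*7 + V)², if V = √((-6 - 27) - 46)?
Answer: (231 + I*√79)² ≈ 53282.0 + 4106.3*I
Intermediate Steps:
V = I*√79 (V = √(-33 - 46) = √(-79) = I*√79 ≈ 8.8882*I)
g = 36 (g = 4*(-2 + 5)² = 4*3² = 4*9 = 36)
X = -3 (X = 1 - 4 = -3)
((g + X)*7 + V)² = ((36 - 3)*7 + I*√79)² = (33*7 + I*√79)² = (231 + I*√79)²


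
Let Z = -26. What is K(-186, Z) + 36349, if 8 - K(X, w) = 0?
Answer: 36357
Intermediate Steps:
K(X, w) = 8 (K(X, w) = 8 - 1*0 = 8 + 0 = 8)
K(-186, Z) + 36349 = 8 + 36349 = 36357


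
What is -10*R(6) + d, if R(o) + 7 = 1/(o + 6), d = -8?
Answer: 367/6 ≈ 61.167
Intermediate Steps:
R(o) = -7 + 1/(6 + o) (R(o) = -7 + 1/(o + 6) = -7 + 1/(6 + o))
-10*R(6) + d = -10*(-41 - 7*6)/(6 + 6) - 8 = -10*(-41 - 42)/12 - 8 = -5*(-83)/6 - 8 = -10*(-83/12) - 8 = 415/6 - 8 = 367/6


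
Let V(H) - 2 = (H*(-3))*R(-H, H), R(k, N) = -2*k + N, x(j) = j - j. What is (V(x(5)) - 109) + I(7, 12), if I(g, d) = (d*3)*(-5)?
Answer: -287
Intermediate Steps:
I(g, d) = -15*d (I(g, d) = (3*d)*(-5) = -15*d)
x(j) = 0
R(k, N) = N - 2*k
V(H) = 2 - 9*H² (V(H) = 2 + (H*(-3))*(H - (-2)*H) = 2 + (-3*H)*(H + 2*H) = 2 + (-3*H)*(3*H) = 2 - 9*H²)
(V(x(5)) - 109) + I(7, 12) = ((2 - 9*0²) - 109) - 15*12 = ((2 - 9*0) - 109) - 180 = ((2 + 0) - 109) - 180 = (2 - 109) - 180 = -107 - 180 = -287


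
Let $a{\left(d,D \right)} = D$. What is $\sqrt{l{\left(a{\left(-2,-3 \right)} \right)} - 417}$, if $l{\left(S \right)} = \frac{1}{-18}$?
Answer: $\frac{i \sqrt{15014}}{6} \approx 20.422 i$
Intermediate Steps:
$l{\left(S \right)} = - \frac{1}{18}$
$\sqrt{l{\left(a{\left(-2,-3 \right)} \right)} - 417} = \sqrt{- \frac{1}{18} - 417} = \sqrt{- \frac{7507}{18}} = \frac{i \sqrt{15014}}{6}$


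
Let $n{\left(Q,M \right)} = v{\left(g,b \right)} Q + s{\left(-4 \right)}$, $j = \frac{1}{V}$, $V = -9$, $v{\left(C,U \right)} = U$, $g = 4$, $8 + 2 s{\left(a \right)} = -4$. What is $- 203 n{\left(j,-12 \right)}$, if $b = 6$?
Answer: $\frac{4060}{3} \approx 1353.3$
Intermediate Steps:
$s{\left(a \right)} = -6$ ($s{\left(a \right)} = -4 + \frac{1}{2} \left(-4\right) = -4 - 2 = -6$)
$j = - \frac{1}{9}$ ($j = \frac{1}{-9} = - \frac{1}{9} \approx -0.11111$)
$n{\left(Q,M \right)} = -6 + 6 Q$ ($n{\left(Q,M \right)} = 6 Q - 6 = -6 + 6 Q$)
$- 203 n{\left(j,-12 \right)} = - 203 \left(-6 + 6 \left(- \frac{1}{9}\right)\right) = - 203 \left(-6 - \frac{2}{3}\right) = \left(-203\right) \left(- \frac{20}{3}\right) = \frac{4060}{3}$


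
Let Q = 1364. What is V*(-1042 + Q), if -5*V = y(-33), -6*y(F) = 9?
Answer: 483/5 ≈ 96.600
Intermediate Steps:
y(F) = -3/2 (y(F) = -⅙*9 = -3/2)
V = 3/10 (V = -⅕*(-3/2) = 3/10 ≈ 0.30000)
V*(-1042 + Q) = 3*(-1042 + 1364)/10 = (3/10)*322 = 483/5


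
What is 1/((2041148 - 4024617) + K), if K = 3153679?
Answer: 1/1170210 ≈ 8.5455e-7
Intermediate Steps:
1/((2041148 - 4024617) + K) = 1/((2041148 - 4024617) + 3153679) = 1/(-1983469 + 3153679) = 1/1170210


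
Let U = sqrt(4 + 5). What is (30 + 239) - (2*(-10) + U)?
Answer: 286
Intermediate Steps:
U = 3 (U = sqrt(9) = 3)
(30 + 239) - (2*(-10) + U) = (30 + 239) - (2*(-10) + 3) = 269 - (-20 + 3) = 269 - 1*(-17) = 269 + 17 = 286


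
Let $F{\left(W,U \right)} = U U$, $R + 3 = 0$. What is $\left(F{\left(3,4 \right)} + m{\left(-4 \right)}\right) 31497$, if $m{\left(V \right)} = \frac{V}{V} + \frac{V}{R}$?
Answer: $577445$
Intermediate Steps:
$R = -3$ ($R = -3 + 0 = -3$)
$F{\left(W,U \right)} = U^{2}$
$m{\left(V \right)} = 1 - \frac{V}{3}$ ($m{\left(V \right)} = \frac{V}{V} + \frac{V}{-3} = 1 + V \left(- \frac{1}{3}\right) = 1 - \frac{V}{3}$)
$\left(F{\left(3,4 \right)} + m{\left(-4 \right)}\right) 31497 = \left(4^{2} + \left(1 - - \frac{4}{3}\right)\right) 31497 = \left(16 + \left(1 + \frac{4}{3}\right)\right) 31497 = \left(16 + \frac{7}{3}\right) 31497 = \frac{55}{3} \cdot 31497 = 577445$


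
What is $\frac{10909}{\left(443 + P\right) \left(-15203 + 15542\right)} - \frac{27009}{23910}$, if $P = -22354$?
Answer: $- \frac{66959689217}{59199797130} \approx -1.1311$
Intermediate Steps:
$\frac{10909}{\left(443 + P\right) \left(-15203 + 15542\right)} - \frac{27009}{23910} = \frac{10909}{\left(443 - 22354\right) \left(-15203 + 15542\right)} - \frac{27009}{23910} = \frac{10909}{\left(-21911\right) 339} - \frac{9003}{7970} = \frac{10909}{-7427829} - \frac{9003}{7970} = 10909 \left(- \frac{1}{7427829}\right) - \frac{9003}{7970} = - \frac{10909}{7427829} - \frac{9003}{7970} = - \frac{66959689217}{59199797130}$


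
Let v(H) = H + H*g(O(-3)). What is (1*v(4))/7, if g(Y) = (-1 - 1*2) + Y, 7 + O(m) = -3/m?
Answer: -32/7 ≈ -4.5714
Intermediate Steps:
O(m) = -7 - 3/m
g(Y) = -3 + Y (g(Y) = (-1 - 2) + Y = -3 + Y)
v(H) = -8*H (v(H) = H + H*(-3 + (-7 - 3/(-3))) = H + H*(-3 + (-7 - 3*(-1/3))) = H + H*(-3 + (-7 + 1)) = H + H*(-3 - 6) = H + H*(-9) = H - 9*H = -8*H)
(1*v(4))/7 = (1*(-8*4))/7 = (1*(-32))*(1/7) = -32*1/7 = -32/7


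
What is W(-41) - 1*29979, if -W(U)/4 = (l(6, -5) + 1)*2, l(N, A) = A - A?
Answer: -29987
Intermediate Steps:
l(N, A) = 0
W(U) = -8 (W(U) = -4*(0 + 1)*2 = -4*2 = -8)
W(-41) - 1*29979 = -8 - 1*29979 = -8 - 29979 = -29987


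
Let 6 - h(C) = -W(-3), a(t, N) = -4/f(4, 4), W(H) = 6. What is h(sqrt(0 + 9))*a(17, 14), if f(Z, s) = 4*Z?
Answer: -3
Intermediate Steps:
a(t, N) = -1/4 (a(t, N) = -4/(4*4) = -4/16 = -4*1/16 = -1/4)
h(C) = 12 (h(C) = 6 - (-1)*6 = 6 - 1*(-6) = 6 + 6 = 12)
h(sqrt(0 + 9))*a(17, 14) = 12*(-1/4) = -3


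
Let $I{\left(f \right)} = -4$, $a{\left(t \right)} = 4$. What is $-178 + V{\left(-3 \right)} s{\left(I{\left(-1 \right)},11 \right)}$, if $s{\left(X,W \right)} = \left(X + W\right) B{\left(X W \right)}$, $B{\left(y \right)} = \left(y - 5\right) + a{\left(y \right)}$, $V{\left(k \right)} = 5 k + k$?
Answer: $5492$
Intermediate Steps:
$V{\left(k \right)} = 6 k$
$B{\left(y \right)} = -1 + y$ ($B{\left(y \right)} = \left(y - 5\right) + 4 = \left(-5 + y\right) + 4 = -1 + y$)
$s{\left(X,W \right)} = \left(-1 + W X\right) \left(W + X\right)$ ($s{\left(X,W \right)} = \left(X + W\right) \left(-1 + X W\right) = \left(W + X\right) \left(-1 + W X\right) = \left(-1 + W X\right) \left(W + X\right)$)
$-178 + V{\left(-3 \right)} s{\left(I{\left(-1 \right)},11 \right)} = -178 + 6 \left(-3\right) \left(-1 + 11 \left(-4\right)\right) \left(11 - 4\right) = -178 - 18 \left(-1 - 44\right) 7 = -178 - 18 \left(\left(-45\right) 7\right) = -178 - -5670 = -178 + 5670 = 5492$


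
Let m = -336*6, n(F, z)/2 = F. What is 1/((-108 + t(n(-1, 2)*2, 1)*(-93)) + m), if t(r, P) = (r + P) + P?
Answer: -1/1938 ≈ -0.00051600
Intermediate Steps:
n(F, z) = 2*F
t(r, P) = r + 2*P (t(r, P) = (P + r) + P = r + 2*P)
m = -2016
1/((-108 + t(n(-1, 2)*2, 1)*(-93)) + m) = 1/((-108 + ((2*(-1))*2 + 2*1)*(-93)) - 2016) = 1/((-108 + (-2*2 + 2)*(-93)) - 2016) = 1/((-108 + (-4 + 2)*(-93)) - 2016) = 1/((-108 - 2*(-93)) - 2016) = 1/((-108 + 186) - 2016) = 1/(78 - 2016) = 1/(-1938) = -1/1938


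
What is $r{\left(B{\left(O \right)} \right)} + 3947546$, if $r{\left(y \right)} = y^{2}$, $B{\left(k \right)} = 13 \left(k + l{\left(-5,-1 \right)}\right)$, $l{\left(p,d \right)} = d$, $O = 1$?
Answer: $3947546$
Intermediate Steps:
$B{\left(k \right)} = -13 + 13 k$ ($B{\left(k \right)} = 13 \left(k - 1\right) = 13 \left(-1 + k\right) = -13 + 13 k$)
$r{\left(B{\left(O \right)} \right)} + 3947546 = \left(-13 + 13 \cdot 1\right)^{2} + 3947546 = \left(-13 + 13\right)^{2} + 3947546 = 0^{2} + 3947546 = 0 + 3947546 = 3947546$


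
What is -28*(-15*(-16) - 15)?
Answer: -6300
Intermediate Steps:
-28*(-15*(-16) - 15) = -28*(240 - 15) = -28*225 = -6300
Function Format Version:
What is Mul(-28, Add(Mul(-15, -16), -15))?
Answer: -6300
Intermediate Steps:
Mul(-28, Add(Mul(-15, -16), -15)) = Mul(-28, Add(240, -15)) = Mul(-28, 225) = -6300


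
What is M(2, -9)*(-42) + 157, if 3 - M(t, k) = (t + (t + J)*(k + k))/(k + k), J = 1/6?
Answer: 352/3 ≈ 117.33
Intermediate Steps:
J = ⅙ ≈ 0.16667
M(t, k) = 3 - (t + 2*k*(⅙ + t))/(2*k) (M(t, k) = 3 - (t + (t + ⅙)*(k + k))/(k + k) = 3 - (t + (⅙ + t)*(2*k))/(2*k) = 3 - (t + 2*k*(⅙ + t))*1/(2*k) = 3 - (t + 2*k*(⅙ + t))/(2*k))
M(2, -9)*(-42) + 157 = (17/6 - 1*2 - ½*2/(-9))*(-42) + 157 = (17/6 - 2 - ½*2*(-⅑))*(-42) + 157 = (17/6 - 2 + ⅑)*(-42) + 157 = (17/18)*(-42) + 157 = -119/3 + 157 = 352/3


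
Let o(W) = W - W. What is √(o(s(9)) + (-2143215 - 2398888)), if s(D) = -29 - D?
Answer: I*√4542103 ≈ 2131.2*I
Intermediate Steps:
o(W) = 0
√(o(s(9)) + (-2143215 - 2398888)) = √(0 + (-2143215 - 2398888)) = √(0 - 4542103) = √(-4542103) = I*√4542103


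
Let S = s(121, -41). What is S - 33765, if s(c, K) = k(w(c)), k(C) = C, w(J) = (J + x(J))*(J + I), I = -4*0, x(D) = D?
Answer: -4483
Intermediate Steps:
I = 0
w(J) = 2*J² (w(J) = (J + J)*(J + 0) = (2*J)*J = 2*J²)
s(c, K) = 2*c²
S = 29282 (S = 2*121² = 2*14641 = 29282)
S - 33765 = 29282 - 33765 = -4483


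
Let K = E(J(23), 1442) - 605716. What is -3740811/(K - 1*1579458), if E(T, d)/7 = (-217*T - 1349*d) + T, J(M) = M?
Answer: 3740811/15836756 ≈ 0.23621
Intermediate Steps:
E(T, d) = -9443*d - 1512*T (E(T, d) = 7*((-217*T - 1349*d) + T) = 7*((-1349*d - 217*T) + T) = 7*(-1349*d - 216*T) = -9443*d - 1512*T)
K = -14257298 (K = (-9443*1442 - 1512*23) - 605716 = (-13616806 - 34776) - 605716 = -13651582 - 605716 = -14257298)
-3740811/(K - 1*1579458) = -3740811/(-14257298 - 1*1579458) = -3740811/(-14257298 - 1579458) = -3740811/(-15836756) = -3740811*(-1/15836756) = 3740811/15836756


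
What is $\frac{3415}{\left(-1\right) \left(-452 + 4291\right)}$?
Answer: $- \frac{3415}{3839} \approx -0.88955$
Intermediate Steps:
$\frac{3415}{\left(-1\right) \left(-452 + 4291\right)} = \frac{3415}{\left(-1\right) 3839} = \frac{3415}{-3839} = 3415 \left(- \frac{1}{3839}\right) = - \frac{3415}{3839}$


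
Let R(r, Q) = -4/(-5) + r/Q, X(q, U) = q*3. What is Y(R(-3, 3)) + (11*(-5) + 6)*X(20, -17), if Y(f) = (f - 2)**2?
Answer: -73379/25 ≈ -2935.2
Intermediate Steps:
X(q, U) = 3*q
R(r, Q) = 4/5 + r/Q (R(r, Q) = -4*(-1/5) + r/Q = 4/5 + r/Q)
Y(f) = (-2 + f)**2
Y(R(-3, 3)) + (11*(-5) + 6)*X(20, -17) = (-2 + (4/5 - 3/3))**2 + (11*(-5) + 6)*(3*20) = (-2 + (4/5 - 3*1/3))**2 + (-55 + 6)*60 = (-2 + (4/5 - 1))**2 - 49*60 = (-2 - 1/5)**2 - 2940 = (-11/5)**2 - 2940 = 121/25 - 2940 = -73379/25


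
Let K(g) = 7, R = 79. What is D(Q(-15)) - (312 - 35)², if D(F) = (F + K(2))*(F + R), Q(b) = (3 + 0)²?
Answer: -75321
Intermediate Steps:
Q(b) = 9 (Q(b) = 3² = 9)
D(F) = (7 + F)*(79 + F) (D(F) = (F + 7)*(F + 79) = (7 + F)*(79 + F))
D(Q(-15)) - (312 - 35)² = (553 + 9² + 86*9) - (312 - 35)² = (553 + 81 + 774) - 1*277² = 1408 - 1*76729 = 1408 - 76729 = -75321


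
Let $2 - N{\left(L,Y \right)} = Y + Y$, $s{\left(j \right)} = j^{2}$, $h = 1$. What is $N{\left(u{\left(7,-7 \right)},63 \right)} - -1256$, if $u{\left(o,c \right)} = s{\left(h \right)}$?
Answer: $1132$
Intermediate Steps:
$u{\left(o,c \right)} = 1$ ($u{\left(o,c \right)} = 1^{2} = 1$)
$N{\left(L,Y \right)} = 2 - 2 Y$ ($N{\left(L,Y \right)} = 2 - \left(Y + Y\right) = 2 - 2 Y$)
$N{\left(u{\left(7,-7 \right)},63 \right)} - -1256 = \left(2 - 126\right) - -1256 = \left(2 - 126\right) + 1256 = -124 + 1256 = 1132$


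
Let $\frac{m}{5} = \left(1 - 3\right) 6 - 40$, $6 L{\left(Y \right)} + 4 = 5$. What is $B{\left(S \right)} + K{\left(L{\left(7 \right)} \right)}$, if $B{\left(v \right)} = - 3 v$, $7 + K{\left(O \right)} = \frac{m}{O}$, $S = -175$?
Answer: $-1042$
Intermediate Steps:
$L{\left(Y \right)} = \frac{1}{6}$ ($L{\left(Y \right)} = - \frac{2}{3} + \frac{1}{6} \cdot 5 = - \frac{2}{3} + \frac{5}{6} = \frac{1}{6}$)
$m = -260$ ($m = 5 \left(\left(1 - 3\right) 6 - 40\right) = 5 \left(\left(-2\right) 6 - 40\right) = 5 \left(-12 - 40\right) = 5 \left(-52\right) = -260$)
$K{\left(O \right)} = -7 - \frac{260}{O}$
$B{\left(S \right)} + K{\left(L{\left(7 \right)} \right)} = \left(-3\right) \left(-175\right) - \left(7 + 260 \frac{1}{\frac{1}{6}}\right) = 525 - 1567 = -1042$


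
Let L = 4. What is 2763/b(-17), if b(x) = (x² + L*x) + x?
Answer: 921/68 ≈ 13.544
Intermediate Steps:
b(x) = x² + 5*x (b(x) = (x² + 4*x) + x = x² + 5*x)
2763/b(-17) = 2763/((-17*(5 - 17))) = 2763/((-17*(-12))) = 2763/204 = 2763*(1/204) = 921/68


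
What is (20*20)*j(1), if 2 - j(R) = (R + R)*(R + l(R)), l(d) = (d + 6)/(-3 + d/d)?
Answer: 2800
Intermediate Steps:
l(d) = -3 - d/2 (l(d) = (6 + d)/(-3 + 1) = (6 + d)/(-2) = (6 + d)*(-½) = -3 - d/2)
j(R) = 2 - 2*R*(-3 + R/2) (j(R) = 2 - (R + R)*(R + (-3 - R/2)) = 2 - 2*R*(-3 + R/2))
(20*20)*j(1) = (20*20)*(2 - 1*1² + 6*1) = 400*(2 - 1*1 + 6) = 400*(2 - 1 + 6) = 400*7 = 2800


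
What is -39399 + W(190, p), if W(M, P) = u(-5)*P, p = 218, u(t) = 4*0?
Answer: -39399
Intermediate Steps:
u(t) = 0
W(M, P) = 0 (W(M, P) = 0*P = 0)
-39399 + W(190, p) = -39399 + 0 = -39399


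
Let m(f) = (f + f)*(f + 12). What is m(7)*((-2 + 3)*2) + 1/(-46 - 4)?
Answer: 26599/50 ≈ 531.98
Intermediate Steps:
m(f) = 2*f*(12 + f) (m(f) = (2*f)*(12 + f) = 2*f*(12 + f))
m(7)*((-2 + 3)*2) + 1/(-46 - 4) = (2*7*(12 + 7))*((-2 + 3)*2) + 1/(-46 - 4) = (2*7*19)*(1*2) + 1/(-50) = 266*2 - 1/50 = 532 - 1/50 = 26599/50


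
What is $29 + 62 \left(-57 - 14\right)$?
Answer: $-4373$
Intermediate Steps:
$29 + 62 \left(-57 - 14\right) = 29 + 62 \left(-71\right) = 29 - 4402 = -4373$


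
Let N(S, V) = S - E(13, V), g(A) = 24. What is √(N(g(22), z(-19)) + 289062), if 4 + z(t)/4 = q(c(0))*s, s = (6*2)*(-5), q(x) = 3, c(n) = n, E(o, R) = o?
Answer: √289073 ≈ 537.66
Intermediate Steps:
s = -60 (s = 12*(-5) = -60)
z(t) = -736 (z(t) = -16 + 4*(3*(-60)) = -16 + 4*(-180) = -16 - 720 = -736)
N(S, V) = -13 + S (N(S, V) = S - 1*13 = S - 13 = -13 + S)
√(N(g(22), z(-19)) + 289062) = √((-13 + 24) + 289062) = √(11 + 289062) = √289073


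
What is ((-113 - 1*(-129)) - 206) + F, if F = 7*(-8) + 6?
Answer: -240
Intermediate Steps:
F = -50 (F = -56 + 6 = -50)
((-113 - 1*(-129)) - 206) + F = ((-113 - 1*(-129)) - 206) - 50 = ((-113 + 129) - 206) - 50 = (16 - 206) - 50 = -190 - 50 = -240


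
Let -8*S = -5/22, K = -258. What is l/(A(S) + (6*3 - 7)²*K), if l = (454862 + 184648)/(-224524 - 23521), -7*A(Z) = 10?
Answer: 63951/774382316 ≈ 8.2583e-5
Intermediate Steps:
S = 5/176 (S = -(-5)/(8*22) = -⅛*(-5/22) = 5/176 ≈ 0.028409)
A(Z) = -10/7 (A(Z) = -⅐*10 = -10/7)
l = -127902/49609 (l = 639510/(-248045) = 639510*(-1/248045) = -127902/49609 ≈ -2.5782)
l/(A(S) + (6*3 - 7)²*K) = -127902/(49609*(-10/7 + (6*3 - 7)²*(-258))) = -127902/(49609*(-10/7 + (18 - 7)²*(-258))) = -127902/(49609*(-10/7 + 11²*(-258))) = -127902/(49609*(-10/7 + 121*(-258))) = -127902/(49609*(-10/7 - 31218)) = -127902/(49609*(-218536/7)) = -127902/49609*(-7/218536) = 63951/774382316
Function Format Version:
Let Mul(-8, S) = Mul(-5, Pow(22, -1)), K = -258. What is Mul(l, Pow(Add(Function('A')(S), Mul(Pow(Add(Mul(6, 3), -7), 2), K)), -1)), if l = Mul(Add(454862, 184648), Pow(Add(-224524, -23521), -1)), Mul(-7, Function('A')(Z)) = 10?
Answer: Rational(63951, 774382316) ≈ 8.2583e-5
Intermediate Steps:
S = Rational(5, 176) (S = Mul(Rational(-1, 8), Mul(-5, Pow(22, -1))) = Mul(Rational(-1, 8), Mul(-5, Rational(1, 22))) = Mul(Rational(-1, 8), Rational(-5, 22)) = Rational(5, 176) ≈ 0.028409)
Function('A')(Z) = Rational(-10, 7) (Function('A')(Z) = Mul(Rational(-1, 7), 10) = Rational(-10, 7))
l = Rational(-127902, 49609) (l = Mul(639510, Pow(-248045, -1)) = Mul(639510, Rational(-1, 248045)) = Rational(-127902, 49609) ≈ -2.5782)
Mul(l, Pow(Add(Function('A')(S), Mul(Pow(Add(Mul(6, 3), -7), 2), K)), -1)) = Mul(Rational(-127902, 49609), Pow(Add(Rational(-10, 7), Mul(Pow(Add(Mul(6, 3), -7), 2), -258)), -1)) = Mul(Rational(-127902, 49609), Pow(Add(Rational(-10, 7), Mul(Pow(Add(18, -7), 2), -258)), -1)) = Mul(Rational(-127902, 49609), Pow(Add(Rational(-10, 7), Mul(Pow(11, 2), -258)), -1)) = Mul(Rational(-127902, 49609), Pow(Add(Rational(-10, 7), Mul(121, -258)), -1)) = Mul(Rational(-127902, 49609), Pow(Add(Rational(-10, 7), -31218), -1)) = Mul(Rational(-127902, 49609), Pow(Rational(-218536, 7), -1)) = Mul(Rational(-127902, 49609), Rational(-7, 218536)) = Rational(63951, 774382316)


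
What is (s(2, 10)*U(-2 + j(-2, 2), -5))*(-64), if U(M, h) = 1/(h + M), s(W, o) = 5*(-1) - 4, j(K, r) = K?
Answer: -64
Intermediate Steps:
s(W, o) = -9 (s(W, o) = -5 - 4 = -9)
U(M, h) = 1/(M + h)
(s(2, 10)*U(-2 + j(-2, 2), -5))*(-64) = -9/((-2 - 2) - 5)*(-64) = -9/(-4 - 5)*(-64) = -9/(-9)*(-64) = -9*(-1/9)*(-64) = 1*(-64) = -64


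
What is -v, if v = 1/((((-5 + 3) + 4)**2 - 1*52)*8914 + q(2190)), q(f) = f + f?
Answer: 1/423492 ≈ 2.3613e-6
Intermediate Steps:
q(f) = 2*f
v = -1/423492 (v = 1/((((-5 + 3) + 4)**2 - 1*52)*8914 + 2*2190) = 1/(((-2 + 4)**2 - 52)*8914 + 4380) = 1/((2**2 - 52)*8914 + 4380) = 1/((4 - 52)*8914 + 4380) = 1/(-48*8914 + 4380) = 1/(-427872 + 4380) = 1/(-423492) = -1/423492 ≈ -2.3613e-6)
-v = -1*(-1/423492) = 1/423492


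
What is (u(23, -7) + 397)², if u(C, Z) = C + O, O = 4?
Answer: 179776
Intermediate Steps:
u(C, Z) = 4 + C (u(C, Z) = C + 4 = 4 + C)
(u(23, -7) + 397)² = ((4 + 23) + 397)² = (27 + 397)² = 424² = 179776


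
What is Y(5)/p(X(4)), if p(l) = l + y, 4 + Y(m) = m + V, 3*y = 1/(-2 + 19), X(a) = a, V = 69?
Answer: 714/41 ≈ 17.415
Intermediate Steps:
y = 1/51 (y = 1/(3*(-2 + 19)) = (⅓)/17 = (⅓)*(1/17) = 1/51 ≈ 0.019608)
Y(m) = 65 + m (Y(m) = -4 + (m + 69) = -4 + (69 + m) = 65 + m)
p(l) = 1/51 + l (p(l) = l + 1/51 = 1/51 + l)
Y(5)/p(X(4)) = (65 + 5)/(1/51 + 4) = 70/(205/51) = 70*(51/205) = 714/41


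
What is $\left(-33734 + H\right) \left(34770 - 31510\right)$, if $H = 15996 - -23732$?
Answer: $19540440$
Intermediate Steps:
$H = 39728$ ($H = 15996 + 23732 = 39728$)
$\left(-33734 + H\right) \left(34770 - 31510\right) = \left(-33734 + 39728\right) \left(34770 - 31510\right) = 5994 \cdot 3260 = 19540440$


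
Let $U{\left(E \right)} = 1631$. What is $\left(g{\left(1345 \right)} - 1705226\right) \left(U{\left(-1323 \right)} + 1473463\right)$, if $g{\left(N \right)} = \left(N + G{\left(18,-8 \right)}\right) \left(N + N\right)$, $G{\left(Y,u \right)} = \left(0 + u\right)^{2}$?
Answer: $3075547388496$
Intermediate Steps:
$G{\left(Y,u \right)} = u^{2}$
$g{\left(N \right)} = 2 N \left(64 + N\right)$ ($g{\left(N \right)} = \left(N + \left(-8\right)^{2}\right) \left(N + N\right) = \left(N + 64\right) 2 N = \left(64 + N\right) 2 N = 2 N \left(64 + N\right)$)
$\left(g{\left(1345 \right)} - 1705226\right) \left(U{\left(-1323 \right)} + 1473463\right) = \left(2 \cdot 1345 \left(64 + 1345\right) - 1705226\right) \left(1631 + 1473463\right) = \left(2 \cdot 1345 \cdot 1409 - 1705226\right) 1475094 = \left(3790210 - 1705226\right) 1475094 = 2084984 \cdot 1475094 = 3075547388496$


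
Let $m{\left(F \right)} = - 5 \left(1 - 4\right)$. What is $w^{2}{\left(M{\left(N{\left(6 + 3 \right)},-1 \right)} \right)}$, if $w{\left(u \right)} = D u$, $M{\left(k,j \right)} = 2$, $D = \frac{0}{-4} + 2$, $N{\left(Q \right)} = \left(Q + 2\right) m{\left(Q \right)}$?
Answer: $16$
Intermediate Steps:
$m{\left(F \right)} = 15$ ($m{\left(F \right)} = \left(-5\right) \left(-3\right) = 15$)
$N{\left(Q \right)} = 30 + 15 Q$ ($N{\left(Q \right)} = \left(Q + 2\right) 15 = \left(2 + Q\right) 15 = 30 + 15 Q$)
$D = 2$ ($D = 0 \left(- \frac{1}{4}\right) + 2 = 0 + 2 = 2$)
$w{\left(u \right)} = 2 u$
$w^{2}{\left(M{\left(N{\left(6 + 3 \right)},-1 \right)} \right)} = \left(2 \cdot 2\right)^{2} = 4^{2} = 16$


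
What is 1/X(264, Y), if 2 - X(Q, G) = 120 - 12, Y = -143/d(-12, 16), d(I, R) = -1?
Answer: -1/106 ≈ -0.0094340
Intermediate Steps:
Y = 143 (Y = -143/(-1) = -143*(-1) = 143)
X(Q, G) = -106 (X(Q, G) = 2 - (120 - 12) = 2 - 1*108 = 2 - 108 = -106)
1/X(264, Y) = 1/(-106) = -1/106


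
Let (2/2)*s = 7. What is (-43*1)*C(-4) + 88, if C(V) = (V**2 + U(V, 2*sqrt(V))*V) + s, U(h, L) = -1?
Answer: -1073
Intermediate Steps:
s = 7
C(V) = 7 + V**2 - V (C(V) = (V**2 - V) + 7 = 7 + V**2 - V)
(-43*1)*C(-4) + 88 = (-43*1)*(7 + (-4)**2 - 1*(-4)) + 88 = -43*(7 + 16 + 4) + 88 = -43*27 + 88 = -1161 + 88 = -1073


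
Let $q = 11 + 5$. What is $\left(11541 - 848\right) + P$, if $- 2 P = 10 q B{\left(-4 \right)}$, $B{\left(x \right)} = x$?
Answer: $11013$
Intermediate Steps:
$q = 16$
$P = 320$ ($P = - \frac{10 \cdot 16 \left(-4\right)}{2} = - \frac{160 \left(-4\right)}{2} = \left(- \frac{1}{2}\right) \left(-640\right) = 320$)
$\left(11541 - 848\right) + P = \left(11541 - 848\right) + 320 = 10693 + 320 = 11013$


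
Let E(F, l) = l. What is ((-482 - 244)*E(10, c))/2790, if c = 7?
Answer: -847/465 ≈ -1.8215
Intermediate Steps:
((-482 - 244)*E(10, c))/2790 = ((-482 - 244)*7)/2790 = -726*7*(1/2790) = -5082*1/2790 = -847/465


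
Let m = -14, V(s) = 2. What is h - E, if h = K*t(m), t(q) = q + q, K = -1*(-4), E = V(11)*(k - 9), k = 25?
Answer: -144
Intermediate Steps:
E = 32 (E = 2*(25 - 9) = 2*16 = 32)
K = 4
t(q) = 2*q
h = -112 (h = 4*(2*(-14)) = 4*(-28) = -112)
h - E = -112 - 1*32 = -112 - 32 = -144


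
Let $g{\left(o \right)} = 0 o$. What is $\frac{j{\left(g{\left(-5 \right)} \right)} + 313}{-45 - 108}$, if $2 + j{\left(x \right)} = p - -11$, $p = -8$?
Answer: $- \frac{314}{153} \approx -2.0523$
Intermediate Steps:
$g{\left(o \right)} = 0$
$j{\left(x \right)} = 1$ ($j{\left(x \right)} = -2 - -3 = -2 + \left(-8 + 11\right) = -2 + 3 = 1$)
$\frac{j{\left(g{\left(-5 \right)} \right)} + 313}{-45 - 108} = \frac{1 + 313}{-45 - 108} = \frac{314}{-153} = 314 \left(- \frac{1}{153}\right) = - \frac{314}{153}$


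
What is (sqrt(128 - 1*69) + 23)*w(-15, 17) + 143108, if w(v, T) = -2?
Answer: 143062 - 2*sqrt(59) ≈ 1.4305e+5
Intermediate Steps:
(sqrt(128 - 1*69) + 23)*w(-15, 17) + 143108 = (sqrt(128 - 1*69) + 23)*(-2) + 143108 = (sqrt(128 - 69) + 23)*(-2) + 143108 = (sqrt(59) + 23)*(-2) + 143108 = (23 + sqrt(59))*(-2) + 143108 = (-46 - 2*sqrt(59)) + 143108 = 143062 - 2*sqrt(59)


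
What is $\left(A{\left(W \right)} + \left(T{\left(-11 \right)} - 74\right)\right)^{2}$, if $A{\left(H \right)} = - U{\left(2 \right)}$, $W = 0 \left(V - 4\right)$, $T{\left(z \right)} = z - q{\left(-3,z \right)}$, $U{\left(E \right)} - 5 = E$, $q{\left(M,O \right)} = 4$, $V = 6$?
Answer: $9216$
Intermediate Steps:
$U{\left(E \right)} = 5 + E$
$T{\left(z \right)} = -4 + z$ ($T{\left(z \right)} = z - 4 = -4 + z$)
$W = 0$ ($W = 0 \left(6 - 4\right) = 0 \cdot 2 = 0$)
$A{\left(H \right)} = -7$ ($A{\left(H \right)} = - (5 + 2) = \left(-1\right) 7 = -7$)
$\left(A{\left(W \right)} + \left(T{\left(-11 \right)} - 74\right)\right)^{2} = \left(-7 - 89\right)^{2} = \left(-96\right)^{2} = 9216$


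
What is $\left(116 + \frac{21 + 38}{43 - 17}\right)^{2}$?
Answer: $\frac{9455625}{676} \approx 13988.0$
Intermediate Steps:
$\left(116 + \frac{21 + 38}{43 - 17}\right)^{2} = \left(116 + \frac{59}{26}\right)^{2} = \left(\frac{3075}{26}\right)^{2} = \frac{9455625}{676}$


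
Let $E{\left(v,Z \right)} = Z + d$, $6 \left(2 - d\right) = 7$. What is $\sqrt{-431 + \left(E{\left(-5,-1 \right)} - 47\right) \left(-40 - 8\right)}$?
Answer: $\sqrt{1833} \approx 42.814$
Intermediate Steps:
$d = \frac{5}{6}$ ($d = 2 - \frac{7}{6} = \frac{5}{6} \approx 0.83333$)
$E{\left(v,Z \right)} = \frac{5}{6} + Z$ ($E{\left(v,Z \right)} = Z + \frac{5}{6} = \frac{5}{6} + Z$)
$\sqrt{-431 + \left(E{\left(-5,-1 \right)} - 47\right) \left(-40 - 8\right)} = \sqrt{-431 + \left(\left(\frac{5}{6} - 1\right) - 47\right) \left(-40 - 8\right)} = \sqrt{-431 + \left(- \frac{1}{6} - 47\right) \left(-48\right)} = \sqrt{-431 - -2264} = \sqrt{-431 + 2264} = \sqrt{1833}$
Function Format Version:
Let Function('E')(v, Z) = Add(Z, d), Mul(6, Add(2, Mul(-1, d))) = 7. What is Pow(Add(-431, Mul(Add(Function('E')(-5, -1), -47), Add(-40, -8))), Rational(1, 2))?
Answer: Pow(1833, Rational(1, 2)) ≈ 42.814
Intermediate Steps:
d = Rational(5, 6) (d = Add(2, Mul(Rational(-1, 6), 7)) = Add(2, Rational(-7, 6)) = Rational(5, 6) ≈ 0.83333)
Function('E')(v, Z) = Add(Rational(5, 6), Z) (Function('E')(v, Z) = Add(Z, Rational(5, 6)) = Add(Rational(5, 6), Z))
Pow(Add(-431, Mul(Add(Function('E')(-5, -1), -47), Add(-40, -8))), Rational(1, 2)) = Pow(Add(-431, Mul(Add(Add(Rational(5, 6), -1), -47), Add(-40, -8))), Rational(1, 2)) = Pow(Add(-431, Mul(Add(Rational(-1, 6), -47), -48)), Rational(1, 2)) = Pow(Add(-431, Mul(Rational(-283, 6), -48)), Rational(1, 2)) = Pow(Add(-431, 2264), Rational(1, 2)) = Pow(1833, Rational(1, 2))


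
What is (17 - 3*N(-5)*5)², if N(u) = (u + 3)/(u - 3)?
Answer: 2809/16 ≈ 175.56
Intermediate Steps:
N(u) = (3 + u)/(-3 + u)
(17 - 3*N(-5)*5)² = (17 - 3*(3 - 5)/(-3 - 5)*5)² = (17 - 3*(-2)/(-8)*5)² = (17 - (-3)*(-2)/8*5)² = (17 - 3*¼*5)² = (17 - ¾*5)² = (17 - 15/4)² = (53/4)² = 2809/16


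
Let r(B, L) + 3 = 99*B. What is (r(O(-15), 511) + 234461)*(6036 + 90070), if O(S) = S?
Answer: 22390103138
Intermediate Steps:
r(B, L) = -3 + 99*B
(r(O(-15), 511) + 234461)*(6036 + 90070) = ((-3 + 99*(-15)) + 234461)*(6036 + 90070) = ((-3 - 1485) + 234461)*96106 = (-1488 + 234461)*96106 = 232973*96106 = 22390103138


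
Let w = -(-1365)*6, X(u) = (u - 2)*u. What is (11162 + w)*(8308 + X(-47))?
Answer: 205344072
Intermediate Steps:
X(u) = u*(-2 + u) (X(u) = (-2 + u)*u = u*(-2 + u))
w = 8190 (w = -455*(-18) = 8190)
(11162 + w)*(8308 + X(-47)) = (11162 + 8190)*(8308 - 47*(-2 - 47)) = 19352*(8308 - 47*(-49)) = 19352*(8308 + 2303) = 19352*10611 = 205344072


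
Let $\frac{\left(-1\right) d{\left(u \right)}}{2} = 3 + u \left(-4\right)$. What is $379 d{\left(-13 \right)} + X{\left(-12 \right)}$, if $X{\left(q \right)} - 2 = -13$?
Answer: $-41701$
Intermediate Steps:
$X{\left(q \right)} = -11$ ($X{\left(q \right)} = 2 - 13 = -11$)
$d{\left(u \right)} = -6 + 8 u$ ($d{\left(u \right)} = - 2 \left(3 + u \left(-4\right)\right) = - 2 \left(3 - 4 u\right) = -6 + 8 u$)
$379 d{\left(-13 \right)} + X{\left(-12 \right)} = 379 \left(-6 + 8 \left(-13\right)\right) - 11 = 379 \left(-6 - 104\right) - 11 = 379 \left(-110\right) - 11 = -41690 - 11 = -41701$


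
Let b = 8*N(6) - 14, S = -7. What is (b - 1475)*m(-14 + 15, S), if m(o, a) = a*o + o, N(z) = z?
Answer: 8646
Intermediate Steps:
b = 34 (b = 8*6 - 14 = 48 - 14 = 34)
m(o, a) = o + a*o
(b - 1475)*m(-14 + 15, S) = (34 - 1475)*((-14 + 15)*(1 - 7)) = -1441*(-6) = 8646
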